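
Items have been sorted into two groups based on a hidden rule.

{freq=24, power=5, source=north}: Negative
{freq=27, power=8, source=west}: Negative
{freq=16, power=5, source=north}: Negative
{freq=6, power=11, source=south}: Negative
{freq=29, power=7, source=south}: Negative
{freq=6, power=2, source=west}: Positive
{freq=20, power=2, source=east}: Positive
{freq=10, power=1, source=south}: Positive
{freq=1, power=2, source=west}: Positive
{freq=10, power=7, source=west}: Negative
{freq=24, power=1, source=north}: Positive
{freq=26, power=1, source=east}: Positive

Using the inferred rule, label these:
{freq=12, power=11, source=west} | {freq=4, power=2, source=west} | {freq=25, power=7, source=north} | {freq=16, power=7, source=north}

The rule appears to be: power ≤ 2.

Negative, Positive, Negative, Negative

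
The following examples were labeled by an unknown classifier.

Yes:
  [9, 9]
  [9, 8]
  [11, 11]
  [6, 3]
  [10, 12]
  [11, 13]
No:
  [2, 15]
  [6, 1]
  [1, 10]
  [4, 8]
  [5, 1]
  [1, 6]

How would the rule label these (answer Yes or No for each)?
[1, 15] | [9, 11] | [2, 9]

No, Yes, No

'Yes' ⟺ |first − second| ≤ 3.
No: [1, 15], since |1−15| = 14.
Yes: [9, 11], since |9−11| = 2.
No: [2, 9], since |2−9| = 7.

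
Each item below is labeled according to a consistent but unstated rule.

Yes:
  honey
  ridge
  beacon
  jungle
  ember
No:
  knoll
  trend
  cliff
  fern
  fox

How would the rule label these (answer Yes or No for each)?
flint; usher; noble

No, Yes, Yes

The rule appears to be: has ≥ 2 vowels.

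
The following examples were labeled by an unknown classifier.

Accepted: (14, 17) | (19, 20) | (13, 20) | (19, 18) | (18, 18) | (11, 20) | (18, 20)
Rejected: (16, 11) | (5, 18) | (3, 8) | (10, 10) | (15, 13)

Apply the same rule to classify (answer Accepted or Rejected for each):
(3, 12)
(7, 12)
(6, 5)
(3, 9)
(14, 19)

Rejected, Rejected, Rejected, Rejected, Accepted

'Accepted' ⟺ sum ≥ 31.
Rejected: (3, 12), since 3+12 = 15. Rejected: (7, 12), since 7+12 = 19. Rejected: (6, 5), since 6+5 = 11. Rejected: (3, 9), since 3+9 = 12. Accepted: (14, 19), since 14+19 = 33.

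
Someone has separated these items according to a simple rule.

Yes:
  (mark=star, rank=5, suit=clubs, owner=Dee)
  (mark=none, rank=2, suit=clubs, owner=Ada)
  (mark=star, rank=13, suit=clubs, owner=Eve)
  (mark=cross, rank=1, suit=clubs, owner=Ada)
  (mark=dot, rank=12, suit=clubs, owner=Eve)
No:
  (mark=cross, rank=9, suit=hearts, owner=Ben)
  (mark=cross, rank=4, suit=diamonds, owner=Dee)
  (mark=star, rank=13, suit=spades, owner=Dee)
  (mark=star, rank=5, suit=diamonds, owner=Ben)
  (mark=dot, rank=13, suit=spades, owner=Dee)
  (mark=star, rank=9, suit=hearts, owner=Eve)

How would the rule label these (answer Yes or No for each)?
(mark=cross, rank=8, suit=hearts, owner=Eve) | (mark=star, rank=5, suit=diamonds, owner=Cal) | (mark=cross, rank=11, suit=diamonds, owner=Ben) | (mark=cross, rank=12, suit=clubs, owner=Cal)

Checking candidate rules against both groups, what survives is: suit is clubs.
(mark=cross, rank=8, suit=hearts, owner=Eve): No (suit is hearts). (mark=star, rank=5, suit=diamonds, owner=Cal): No (suit is diamonds). (mark=cross, rank=11, suit=diamonds, owner=Ben): No (suit is diamonds). (mark=cross, rank=12, suit=clubs, owner=Cal): Yes (suit is clubs).

No, No, No, Yes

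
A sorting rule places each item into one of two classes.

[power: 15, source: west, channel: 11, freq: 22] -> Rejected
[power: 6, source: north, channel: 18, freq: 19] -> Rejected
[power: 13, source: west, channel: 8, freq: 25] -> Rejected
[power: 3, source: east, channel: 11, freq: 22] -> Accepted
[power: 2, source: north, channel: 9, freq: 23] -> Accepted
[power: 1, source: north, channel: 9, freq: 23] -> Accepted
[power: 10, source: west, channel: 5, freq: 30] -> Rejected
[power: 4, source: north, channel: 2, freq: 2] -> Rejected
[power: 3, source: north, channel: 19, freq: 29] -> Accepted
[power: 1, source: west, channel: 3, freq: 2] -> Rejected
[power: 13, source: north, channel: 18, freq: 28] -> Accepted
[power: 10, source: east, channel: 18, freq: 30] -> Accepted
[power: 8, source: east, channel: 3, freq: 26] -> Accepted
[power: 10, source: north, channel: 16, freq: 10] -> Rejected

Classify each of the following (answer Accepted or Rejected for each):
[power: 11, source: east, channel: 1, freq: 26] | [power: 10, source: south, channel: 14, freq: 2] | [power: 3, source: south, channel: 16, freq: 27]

Accepted, Rejected, Accepted

The distinguishing property — source is not west AND freq ≥ 22 — holds for all the 'Accepted' cases and none of the 'Rejected' cases.
[power: 11, source: east, channel: 1, freq: 26] → source is east, freq = 26 → Accepted.
[power: 10, source: south, channel: 14, freq: 2] → source is south, freq = 2 → Rejected.
[power: 3, source: south, channel: 16, freq: 27] → source is south, freq = 27 → Accepted.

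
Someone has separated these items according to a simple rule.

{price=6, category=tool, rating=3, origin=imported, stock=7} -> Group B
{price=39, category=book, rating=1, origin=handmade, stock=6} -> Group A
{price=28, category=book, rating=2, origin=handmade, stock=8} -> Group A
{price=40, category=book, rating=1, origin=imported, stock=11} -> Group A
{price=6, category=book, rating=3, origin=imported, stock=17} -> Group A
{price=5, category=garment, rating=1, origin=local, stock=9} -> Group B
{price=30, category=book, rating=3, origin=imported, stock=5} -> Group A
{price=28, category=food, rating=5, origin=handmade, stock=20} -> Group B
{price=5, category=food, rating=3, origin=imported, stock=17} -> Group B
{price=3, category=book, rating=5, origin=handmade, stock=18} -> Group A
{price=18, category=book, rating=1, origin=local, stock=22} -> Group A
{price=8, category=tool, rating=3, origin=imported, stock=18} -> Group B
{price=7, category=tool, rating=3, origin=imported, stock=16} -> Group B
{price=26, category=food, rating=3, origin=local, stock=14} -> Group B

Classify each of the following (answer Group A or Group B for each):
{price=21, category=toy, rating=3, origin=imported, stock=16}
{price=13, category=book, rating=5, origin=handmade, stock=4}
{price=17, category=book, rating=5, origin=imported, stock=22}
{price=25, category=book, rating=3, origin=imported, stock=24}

Group B, Group A, Group A, Group A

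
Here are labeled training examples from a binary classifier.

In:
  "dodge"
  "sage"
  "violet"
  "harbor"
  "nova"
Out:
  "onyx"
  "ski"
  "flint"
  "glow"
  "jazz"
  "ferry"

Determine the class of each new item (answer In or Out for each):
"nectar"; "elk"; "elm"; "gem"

In, Out, Out, Out

The rule appears to be: has ≥ 2 vowels.
"nectar": In (2 vowels).
"elk": Out (1 vowel).
"elm": Out (1 vowel).
"gem": Out (1 vowel).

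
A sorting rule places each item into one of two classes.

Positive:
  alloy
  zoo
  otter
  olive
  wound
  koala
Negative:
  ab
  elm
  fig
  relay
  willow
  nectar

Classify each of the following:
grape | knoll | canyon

Negative, Positive, Negative

The classifier is using: odd length AND contains 'o'.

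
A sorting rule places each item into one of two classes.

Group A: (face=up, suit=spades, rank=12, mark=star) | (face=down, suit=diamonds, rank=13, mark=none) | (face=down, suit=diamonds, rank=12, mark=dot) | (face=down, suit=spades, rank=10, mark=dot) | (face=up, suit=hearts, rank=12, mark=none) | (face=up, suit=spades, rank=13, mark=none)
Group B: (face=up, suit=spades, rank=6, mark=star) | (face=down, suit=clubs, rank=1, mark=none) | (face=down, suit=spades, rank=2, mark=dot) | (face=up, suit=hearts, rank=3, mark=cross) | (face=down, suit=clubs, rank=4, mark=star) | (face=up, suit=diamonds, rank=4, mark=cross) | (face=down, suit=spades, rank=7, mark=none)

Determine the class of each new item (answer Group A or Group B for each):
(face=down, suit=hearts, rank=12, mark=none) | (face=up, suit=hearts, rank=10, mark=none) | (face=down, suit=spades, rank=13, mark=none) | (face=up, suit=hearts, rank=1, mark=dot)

Group A, Group A, Group A, Group B

One predicate separates the groups cleanly: rank ≥ 10.
(face=down, suit=hearts, rank=12, mark=none): Group A (rank = 12).
(face=up, suit=hearts, rank=10, mark=none): Group A (rank = 10).
(face=down, suit=spades, rank=13, mark=none): Group A (rank = 13).
(face=up, suit=hearts, rank=1, mark=dot): Group B (rank = 1).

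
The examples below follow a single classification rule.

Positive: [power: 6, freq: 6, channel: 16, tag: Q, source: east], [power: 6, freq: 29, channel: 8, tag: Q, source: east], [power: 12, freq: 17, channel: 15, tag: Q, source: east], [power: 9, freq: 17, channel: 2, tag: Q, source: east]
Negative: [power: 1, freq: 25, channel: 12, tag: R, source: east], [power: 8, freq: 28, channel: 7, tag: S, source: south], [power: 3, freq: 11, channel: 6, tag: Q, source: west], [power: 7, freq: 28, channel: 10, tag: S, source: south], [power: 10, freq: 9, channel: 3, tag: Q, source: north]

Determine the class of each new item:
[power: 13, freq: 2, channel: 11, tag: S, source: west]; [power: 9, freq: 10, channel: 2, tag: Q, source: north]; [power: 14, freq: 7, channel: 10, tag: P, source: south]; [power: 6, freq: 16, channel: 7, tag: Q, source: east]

One predicate separates the groups cleanly: source is east AND tag is Q.
[power: 13, freq: 2, channel: 11, tag: S, source: west]: Negative (source is west, tag is S).
[power: 9, freq: 10, channel: 2, tag: Q, source: north]: Negative (source is north, tag is Q).
[power: 14, freq: 7, channel: 10, tag: P, source: south]: Negative (source is south, tag is P).
[power: 6, freq: 16, channel: 7, tag: Q, source: east]: Positive (source is east, tag is Q).

Negative, Negative, Negative, Positive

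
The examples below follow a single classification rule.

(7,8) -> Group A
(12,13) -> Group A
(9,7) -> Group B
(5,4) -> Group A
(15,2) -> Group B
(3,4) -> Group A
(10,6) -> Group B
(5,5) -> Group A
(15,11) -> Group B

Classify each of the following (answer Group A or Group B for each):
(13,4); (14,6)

Group B, Group B

The common property of the 'Group A' items is: |first − second| ≤ 1. No 'Group B' item has it.
(13,4): |13−4| = 9 — does not satisfy this, so Group B.
(14,6): |14−6| = 8 — does not satisfy this, so Group B.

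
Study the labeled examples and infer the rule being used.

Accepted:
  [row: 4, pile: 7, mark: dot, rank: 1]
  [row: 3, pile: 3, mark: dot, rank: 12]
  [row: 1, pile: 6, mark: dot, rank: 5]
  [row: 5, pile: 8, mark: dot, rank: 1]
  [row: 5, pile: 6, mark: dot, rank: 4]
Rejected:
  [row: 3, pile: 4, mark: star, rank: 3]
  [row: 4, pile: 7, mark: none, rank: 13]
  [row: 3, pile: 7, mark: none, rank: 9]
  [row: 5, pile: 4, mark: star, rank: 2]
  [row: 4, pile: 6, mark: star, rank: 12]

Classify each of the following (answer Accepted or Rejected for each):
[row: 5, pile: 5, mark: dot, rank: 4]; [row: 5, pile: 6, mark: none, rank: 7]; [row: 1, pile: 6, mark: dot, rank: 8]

Accepted, Rejected, Accepted

All 'Accepted' examples share one property — mark is dot — and every 'Rejected' example lacks it.
[row: 5, pile: 5, mark: dot, rank: 4] → mark is dot → Accepted. [row: 5, pile: 6, mark: none, rank: 7] → mark is none → Rejected. [row: 1, pile: 6, mark: dot, rank: 8] → mark is dot → Accepted.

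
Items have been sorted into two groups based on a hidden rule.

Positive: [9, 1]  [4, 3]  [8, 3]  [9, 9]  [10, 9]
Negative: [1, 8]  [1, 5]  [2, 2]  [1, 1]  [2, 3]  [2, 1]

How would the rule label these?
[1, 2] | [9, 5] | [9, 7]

Negative, Positive, Positive

A rule that fits every label: first ≥ 3 — true of each 'Positive' example, false of each 'Negative' one.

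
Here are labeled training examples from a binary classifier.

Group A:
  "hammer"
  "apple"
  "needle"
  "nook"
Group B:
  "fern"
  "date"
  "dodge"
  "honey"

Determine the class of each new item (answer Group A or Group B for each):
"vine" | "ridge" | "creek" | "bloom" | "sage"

Group B, Group B, Group A, Group A, Group B

The pattern is that an item is 'Group A' exactly when: has a double letter.
"vine": no doubled letter, lacks this property → Group B. "ridge": no doubled letter, lacks this property → Group B. "creek": 'ee' doubled, qualifies → Group A. "bloom": 'oo' doubled, qualifies → Group A. "sage": no doubled letter, lacks this property → Group B.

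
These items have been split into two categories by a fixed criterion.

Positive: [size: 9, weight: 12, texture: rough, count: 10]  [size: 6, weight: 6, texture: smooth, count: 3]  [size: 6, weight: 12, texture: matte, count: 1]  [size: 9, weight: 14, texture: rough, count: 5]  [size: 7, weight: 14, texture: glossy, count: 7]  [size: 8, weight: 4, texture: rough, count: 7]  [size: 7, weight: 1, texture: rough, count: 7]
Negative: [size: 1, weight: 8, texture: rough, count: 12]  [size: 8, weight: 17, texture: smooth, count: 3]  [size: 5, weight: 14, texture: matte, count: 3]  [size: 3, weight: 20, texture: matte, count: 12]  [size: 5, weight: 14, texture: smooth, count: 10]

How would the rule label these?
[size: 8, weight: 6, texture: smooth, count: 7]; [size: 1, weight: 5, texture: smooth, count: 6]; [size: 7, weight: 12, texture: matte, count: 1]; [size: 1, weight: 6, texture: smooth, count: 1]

Positive, Negative, Positive, Negative

A rule that fits every label: size ≥ 6 AND weight ≤ 14 — true of each 'Positive' example, false of each 'Negative' one.
[size: 8, weight: 6, texture: smooth, count: 7]: size = 8, weight = 6, matches → Positive.
[size: 1, weight: 5, texture: smooth, count: 6]: size = 1, weight = 5, fails the rule → Negative.
[size: 7, weight: 12, texture: matte, count: 1]: size = 7, weight = 12, matches → Positive.
[size: 1, weight: 6, texture: smooth, count: 1]: size = 1, weight = 6, fails the rule → Negative.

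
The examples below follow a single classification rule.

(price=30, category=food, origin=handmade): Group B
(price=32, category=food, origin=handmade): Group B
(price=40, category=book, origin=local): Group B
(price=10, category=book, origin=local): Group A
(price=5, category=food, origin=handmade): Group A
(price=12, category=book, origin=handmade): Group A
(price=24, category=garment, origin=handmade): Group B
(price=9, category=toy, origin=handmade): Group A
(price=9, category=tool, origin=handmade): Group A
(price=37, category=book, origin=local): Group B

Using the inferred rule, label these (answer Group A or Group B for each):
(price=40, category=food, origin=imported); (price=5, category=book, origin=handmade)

Group B, Group A

'Group A' ⟺ price ≤ 12.
(price=40, category=food, origin=imported) → price = 40 → Group B.
(price=5, category=book, origin=handmade) → price = 5 → Group A.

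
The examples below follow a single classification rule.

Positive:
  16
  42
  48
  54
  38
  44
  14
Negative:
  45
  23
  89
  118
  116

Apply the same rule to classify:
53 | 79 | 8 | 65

Every 'Positive' example satisfies: even AND at most 54. None of the 'Negative' examples do.

Negative, Negative, Positive, Negative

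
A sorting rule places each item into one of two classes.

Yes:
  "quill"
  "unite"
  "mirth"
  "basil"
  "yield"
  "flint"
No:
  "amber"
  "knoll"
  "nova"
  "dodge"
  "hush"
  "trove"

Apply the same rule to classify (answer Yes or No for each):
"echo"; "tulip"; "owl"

The common property of the 'Yes' items is: contains 'i'. No 'No' item has it.
"echo": no 'i', lacks this property → No.
"tulip": has 'i', satisfies this → Yes.
"owl": no 'i', lacks this property → No.

No, Yes, No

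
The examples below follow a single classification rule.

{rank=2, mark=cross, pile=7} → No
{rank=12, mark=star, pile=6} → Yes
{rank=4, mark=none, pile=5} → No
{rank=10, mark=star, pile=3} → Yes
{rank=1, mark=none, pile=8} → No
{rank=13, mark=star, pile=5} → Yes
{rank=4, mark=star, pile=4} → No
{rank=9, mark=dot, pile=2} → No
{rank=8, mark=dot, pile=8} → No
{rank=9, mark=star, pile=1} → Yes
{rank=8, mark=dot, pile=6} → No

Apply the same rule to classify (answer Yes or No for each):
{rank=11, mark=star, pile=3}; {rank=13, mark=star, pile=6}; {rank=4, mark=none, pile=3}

Yes, Yes, No

The simplest hypothesis consistent with all the labels is: mark is star AND rank ≥ 8.
{rank=11, mark=star, pile=3}: Yes (mark is star, rank = 11).
{rank=13, mark=star, pile=6}: Yes (mark is star, rank = 13).
{rank=4, mark=none, pile=3}: No (mark is none, rank = 4).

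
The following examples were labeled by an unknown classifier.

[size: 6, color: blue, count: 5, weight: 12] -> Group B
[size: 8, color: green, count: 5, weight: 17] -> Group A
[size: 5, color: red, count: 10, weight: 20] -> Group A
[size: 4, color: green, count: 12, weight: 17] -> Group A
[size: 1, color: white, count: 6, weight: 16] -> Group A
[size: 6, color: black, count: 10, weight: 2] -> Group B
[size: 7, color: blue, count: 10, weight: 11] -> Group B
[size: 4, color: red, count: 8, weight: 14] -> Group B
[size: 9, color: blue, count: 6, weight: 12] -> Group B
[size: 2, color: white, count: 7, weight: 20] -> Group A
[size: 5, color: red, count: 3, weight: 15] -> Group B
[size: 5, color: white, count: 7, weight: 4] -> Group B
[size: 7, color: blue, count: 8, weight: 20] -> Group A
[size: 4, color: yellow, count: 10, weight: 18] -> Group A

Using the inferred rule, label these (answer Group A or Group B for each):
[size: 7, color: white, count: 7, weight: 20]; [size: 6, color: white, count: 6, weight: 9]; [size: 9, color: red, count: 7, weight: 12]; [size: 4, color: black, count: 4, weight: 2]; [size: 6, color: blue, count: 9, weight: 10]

Group A, Group B, Group B, Group B, Group B

Rule: weight ≥ 16. This holds for each 'Group A' example and fails for each 'Group B' one.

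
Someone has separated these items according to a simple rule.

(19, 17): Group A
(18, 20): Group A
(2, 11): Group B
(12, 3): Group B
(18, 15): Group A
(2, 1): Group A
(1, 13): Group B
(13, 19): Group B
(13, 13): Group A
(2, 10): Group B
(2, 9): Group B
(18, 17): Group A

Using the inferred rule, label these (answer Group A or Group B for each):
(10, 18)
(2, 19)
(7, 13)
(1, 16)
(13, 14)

'Group A' ⟺ |first − second| ≤ 3.
(10, 18): Group B (|10−18| = 8).
(2, 19): Group B (|2−19| = 17).
(7, 13): Group B (|7−13| = 6).
(1, 16): Group B (|1−16| = 15).
(13, 14): Group A (|13−14| = 1).

Group B, Group B, Group B, Group B, Group A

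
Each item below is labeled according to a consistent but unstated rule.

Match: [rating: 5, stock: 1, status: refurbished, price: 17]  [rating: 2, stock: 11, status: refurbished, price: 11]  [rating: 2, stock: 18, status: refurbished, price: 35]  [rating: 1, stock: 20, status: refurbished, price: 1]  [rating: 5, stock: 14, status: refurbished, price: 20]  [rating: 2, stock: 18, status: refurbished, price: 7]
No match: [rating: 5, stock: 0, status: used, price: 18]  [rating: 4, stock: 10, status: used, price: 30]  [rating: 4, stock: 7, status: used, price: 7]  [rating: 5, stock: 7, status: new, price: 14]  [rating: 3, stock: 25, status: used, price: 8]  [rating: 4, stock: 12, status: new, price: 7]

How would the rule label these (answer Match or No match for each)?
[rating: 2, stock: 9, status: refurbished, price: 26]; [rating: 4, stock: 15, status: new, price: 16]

'Match' ⟺ status is refurbished.
[rating: 2, stock: 9, status: refurbished, price: 26] — status is refurbished, hence Match.
[rating: 4, stock: 15, status: new, price: 16] — status is new, hence No match.

Match, No match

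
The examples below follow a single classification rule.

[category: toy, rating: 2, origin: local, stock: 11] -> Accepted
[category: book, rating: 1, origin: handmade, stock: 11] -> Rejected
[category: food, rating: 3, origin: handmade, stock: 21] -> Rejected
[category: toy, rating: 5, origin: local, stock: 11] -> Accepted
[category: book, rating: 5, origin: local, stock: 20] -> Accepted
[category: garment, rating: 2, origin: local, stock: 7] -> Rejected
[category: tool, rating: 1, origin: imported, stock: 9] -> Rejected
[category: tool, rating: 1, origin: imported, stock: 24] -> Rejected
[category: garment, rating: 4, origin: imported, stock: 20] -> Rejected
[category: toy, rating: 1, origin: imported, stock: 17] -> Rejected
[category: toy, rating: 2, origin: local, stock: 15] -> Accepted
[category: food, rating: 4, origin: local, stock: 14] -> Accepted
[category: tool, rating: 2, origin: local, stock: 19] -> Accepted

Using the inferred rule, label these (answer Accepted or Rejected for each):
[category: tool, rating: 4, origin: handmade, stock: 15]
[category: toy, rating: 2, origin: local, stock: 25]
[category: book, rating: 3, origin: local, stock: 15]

Rejected, Accepted, Accepted

Rule: origin is local AND stock ≥ 9. This holds for each 'Accepted' example and fails for each 'Rejected' one.
[category: tool, rating: 4, origin: handmade, stock: 15] — origin is handmade, stock = 15, hence Rejected. [category: toy, rating: 2, origin: local, stock: 25] — origin is local, stock = 25, hence Accepted. [category: book, rating: 3, origin: local, stock: 15] — origin is local, stock = 15, hence Accepted.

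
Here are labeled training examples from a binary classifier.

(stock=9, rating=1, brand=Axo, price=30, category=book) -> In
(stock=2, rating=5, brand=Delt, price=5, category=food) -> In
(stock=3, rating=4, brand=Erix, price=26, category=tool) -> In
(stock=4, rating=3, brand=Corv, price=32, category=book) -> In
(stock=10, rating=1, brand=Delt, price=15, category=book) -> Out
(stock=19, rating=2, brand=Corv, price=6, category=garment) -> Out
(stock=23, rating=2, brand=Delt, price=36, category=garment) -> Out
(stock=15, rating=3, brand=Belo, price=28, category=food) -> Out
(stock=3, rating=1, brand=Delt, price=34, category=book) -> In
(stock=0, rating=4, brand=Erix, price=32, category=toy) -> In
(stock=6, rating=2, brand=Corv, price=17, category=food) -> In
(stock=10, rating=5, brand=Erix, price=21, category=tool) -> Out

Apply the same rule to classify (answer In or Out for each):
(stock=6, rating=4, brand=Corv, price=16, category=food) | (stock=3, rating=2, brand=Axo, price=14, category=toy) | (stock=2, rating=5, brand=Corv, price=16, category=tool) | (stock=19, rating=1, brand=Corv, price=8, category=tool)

In, In, In, Out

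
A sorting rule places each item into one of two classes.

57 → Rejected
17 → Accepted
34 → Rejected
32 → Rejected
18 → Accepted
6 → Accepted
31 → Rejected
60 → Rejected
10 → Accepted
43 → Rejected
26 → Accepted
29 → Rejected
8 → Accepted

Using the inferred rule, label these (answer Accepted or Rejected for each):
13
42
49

Accepted, Rejected, Rejected

One predicate separates the groups cleanly: at most 26.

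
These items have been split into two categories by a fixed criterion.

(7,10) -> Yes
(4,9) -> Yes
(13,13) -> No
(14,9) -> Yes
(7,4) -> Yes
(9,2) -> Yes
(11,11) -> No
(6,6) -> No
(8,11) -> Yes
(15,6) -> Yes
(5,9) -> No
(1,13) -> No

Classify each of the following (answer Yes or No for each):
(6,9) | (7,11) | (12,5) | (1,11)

Yes, No, Yes, No

The pattern is that an item is 'Yes' exactly when: sum is odd.
(6,9): 6+9 = 15, qualifies → Yes. (7,11): 7+11 = 18, fails this test → No. (12,5): 12+5 = 17, qualifies → Yes. (1,11): 1+11 = 12, fails this test → No.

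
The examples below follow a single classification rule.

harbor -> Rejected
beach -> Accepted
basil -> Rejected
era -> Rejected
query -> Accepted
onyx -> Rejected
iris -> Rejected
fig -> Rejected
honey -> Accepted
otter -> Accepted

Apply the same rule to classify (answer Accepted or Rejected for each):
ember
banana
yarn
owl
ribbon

The simplest hypothesis consistent with all the labels is: length 5 AND contains 'e'.

Accepted, Rejected, Rejected, Rejected, Rejected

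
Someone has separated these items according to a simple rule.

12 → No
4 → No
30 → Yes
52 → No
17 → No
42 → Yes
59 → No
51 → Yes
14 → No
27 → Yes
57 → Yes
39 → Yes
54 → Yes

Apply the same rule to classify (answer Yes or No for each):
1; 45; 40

No, Yes, No

The classifier is using: multiple of 3 AND at least 14.
1: 1 = 3·0 + 1, 1 < 14 — fails this test, so No. 45: 45 = 3·15, 45 ≥ 14 — has this property, so Yes. 40: 40 = 3·13 + 1, 40 ≥ 14 — fails this test, so No.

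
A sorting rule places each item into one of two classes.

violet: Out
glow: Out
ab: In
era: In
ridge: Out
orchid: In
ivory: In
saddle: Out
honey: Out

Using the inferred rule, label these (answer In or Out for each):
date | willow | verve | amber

The simplest hypothesis consistent with all the labels is: starts with a vowel.
date: Out (starts with 'd').
willow: Out (starts with 'w').
verve: Out (starts with 'v').
amber: In (starts with 'a').

Out, Out, Out, In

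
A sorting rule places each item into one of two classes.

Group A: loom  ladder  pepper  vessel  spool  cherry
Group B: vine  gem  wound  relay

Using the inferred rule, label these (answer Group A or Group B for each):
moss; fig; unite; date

Group A, Group B, Group B, Group B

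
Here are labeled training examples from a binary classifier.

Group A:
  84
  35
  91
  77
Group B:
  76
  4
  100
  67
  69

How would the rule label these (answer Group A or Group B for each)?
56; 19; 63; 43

Group A, Group B, Group A, Group B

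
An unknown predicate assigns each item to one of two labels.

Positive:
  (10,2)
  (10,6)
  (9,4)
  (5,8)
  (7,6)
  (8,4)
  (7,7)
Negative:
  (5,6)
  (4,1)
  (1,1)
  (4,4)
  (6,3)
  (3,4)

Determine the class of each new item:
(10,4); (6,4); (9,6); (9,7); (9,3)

'Positive' ⟺ sum ≥ 12.

Positive, Negative, Positive, Positive, Positive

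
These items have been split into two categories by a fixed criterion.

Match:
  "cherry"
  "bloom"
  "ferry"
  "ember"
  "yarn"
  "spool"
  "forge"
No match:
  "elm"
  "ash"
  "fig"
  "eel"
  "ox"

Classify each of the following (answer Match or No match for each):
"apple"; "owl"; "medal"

The common property of the 'Match' items is: length ≥ 4. No 'No match' item has it.
"apple" — length 5, hence Match. "owl" — length 3, hence No match. "medal" — length 5, hence Match.

Match, No match, Match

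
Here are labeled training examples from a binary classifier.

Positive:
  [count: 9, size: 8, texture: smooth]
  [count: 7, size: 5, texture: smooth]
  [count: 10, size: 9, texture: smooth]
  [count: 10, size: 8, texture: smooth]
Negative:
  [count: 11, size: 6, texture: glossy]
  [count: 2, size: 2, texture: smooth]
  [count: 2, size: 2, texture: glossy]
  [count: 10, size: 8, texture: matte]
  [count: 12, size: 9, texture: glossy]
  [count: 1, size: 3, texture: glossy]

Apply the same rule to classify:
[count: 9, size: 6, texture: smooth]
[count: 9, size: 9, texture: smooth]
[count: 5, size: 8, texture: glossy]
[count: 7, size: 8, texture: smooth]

Positive, Positive, Negative, Positive

'Positive' ⟺ texture is smooth AND size ≥ 3.
[count: 9, size: 6, texture: smooth]: texture is smooth, size = 6 — checks out, so Positive.
[count: 9, size: 9, texture: smooth]: texture is smooth, size = 9 — checks out, so Positive.
[count: 5, size: 8, texture: glossy]: texture is glossy, size = 8 — does not pass, so Negative.
[count: 7, size: 8, texture: smooth]: texture is smooth, size = 8 — checks out, so Positive.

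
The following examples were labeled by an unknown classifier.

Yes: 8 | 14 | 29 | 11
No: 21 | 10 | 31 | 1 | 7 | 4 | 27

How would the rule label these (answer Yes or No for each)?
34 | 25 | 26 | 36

No, No, Yes, No

Every 'Yes' example satisfies: ≡ 2 (mod 3). None of the 'No' examples do.
34 → 34 mod 3 = 1 → No. 25 → 25 mod 3 = 1 → No. 26 → 26 mod 3 = 2 → Yes. 36 → 36 mod 3 = 0 → No.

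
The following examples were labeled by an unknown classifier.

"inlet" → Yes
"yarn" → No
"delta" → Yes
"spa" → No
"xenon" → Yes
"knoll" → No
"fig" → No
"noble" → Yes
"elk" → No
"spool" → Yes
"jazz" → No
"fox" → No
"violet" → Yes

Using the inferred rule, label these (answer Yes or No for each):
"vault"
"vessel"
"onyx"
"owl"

Yes, Yes, No, No

The classifier is using: has ≥ 2 vowels.
Yes: "vault", since 2 vowels.
Yes: "vessel", since 2 vowels.
No: "onyx", since 1 vowel.
No: "owl", since 1 vowel.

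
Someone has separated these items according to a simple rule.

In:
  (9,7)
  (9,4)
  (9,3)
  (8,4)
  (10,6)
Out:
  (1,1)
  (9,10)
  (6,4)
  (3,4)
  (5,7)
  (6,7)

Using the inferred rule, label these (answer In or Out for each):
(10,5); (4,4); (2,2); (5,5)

In, Out, Out, Out

One predicate separates the groups cleanly: first > second AND sum ≥ 12.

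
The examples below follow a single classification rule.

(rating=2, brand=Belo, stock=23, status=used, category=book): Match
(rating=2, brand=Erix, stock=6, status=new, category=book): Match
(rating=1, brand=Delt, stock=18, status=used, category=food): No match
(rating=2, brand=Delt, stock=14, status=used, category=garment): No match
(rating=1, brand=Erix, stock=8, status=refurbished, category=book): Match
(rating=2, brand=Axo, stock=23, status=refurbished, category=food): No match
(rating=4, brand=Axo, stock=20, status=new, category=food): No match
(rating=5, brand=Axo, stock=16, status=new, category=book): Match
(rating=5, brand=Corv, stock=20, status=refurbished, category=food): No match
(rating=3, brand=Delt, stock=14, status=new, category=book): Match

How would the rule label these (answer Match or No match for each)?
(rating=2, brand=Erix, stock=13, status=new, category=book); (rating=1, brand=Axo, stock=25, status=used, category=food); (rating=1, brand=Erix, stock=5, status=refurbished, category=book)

The rule appears to be: category is book.

Match, No match, Match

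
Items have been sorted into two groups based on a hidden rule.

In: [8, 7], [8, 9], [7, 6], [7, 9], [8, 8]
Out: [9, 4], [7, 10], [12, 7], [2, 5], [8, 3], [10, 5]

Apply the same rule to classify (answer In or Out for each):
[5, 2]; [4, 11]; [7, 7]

Out, Out, In

The rule appears to be: |first − second| ≤ 2.
[5, 2]: Out (|5−2| = 3).
[4, 11]: Out (|4−11| = 7).
[7, 7]: In (|7−7| = 0).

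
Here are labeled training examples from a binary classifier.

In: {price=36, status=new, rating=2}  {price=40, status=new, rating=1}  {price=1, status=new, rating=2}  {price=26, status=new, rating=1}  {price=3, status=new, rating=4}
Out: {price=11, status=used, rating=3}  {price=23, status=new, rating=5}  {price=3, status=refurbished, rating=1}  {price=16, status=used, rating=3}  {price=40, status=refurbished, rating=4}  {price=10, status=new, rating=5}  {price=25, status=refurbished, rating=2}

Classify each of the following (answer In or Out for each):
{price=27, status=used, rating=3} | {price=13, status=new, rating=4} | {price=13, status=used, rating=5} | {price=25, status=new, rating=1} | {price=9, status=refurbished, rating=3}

Every 'In' example satisfies: status is new AND rating ≤ 4. None of the 'Out' examples do.

Out, In, Out, In, Out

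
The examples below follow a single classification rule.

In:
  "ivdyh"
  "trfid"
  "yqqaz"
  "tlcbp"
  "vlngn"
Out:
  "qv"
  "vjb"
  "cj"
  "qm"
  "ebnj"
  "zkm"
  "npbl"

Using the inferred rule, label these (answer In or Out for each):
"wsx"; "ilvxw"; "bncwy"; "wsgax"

Out, In, In, In

One predicate separates the groups cleanly: length 5.
Out: "wsx", since length 3. In: "ilvxw", since length 5. In: "bncwy", since length 5. In: "wsgax", since length 5.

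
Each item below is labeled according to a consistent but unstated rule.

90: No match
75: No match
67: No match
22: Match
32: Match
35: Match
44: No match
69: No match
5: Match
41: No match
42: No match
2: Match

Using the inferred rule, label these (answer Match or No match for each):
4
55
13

Match, No match, Match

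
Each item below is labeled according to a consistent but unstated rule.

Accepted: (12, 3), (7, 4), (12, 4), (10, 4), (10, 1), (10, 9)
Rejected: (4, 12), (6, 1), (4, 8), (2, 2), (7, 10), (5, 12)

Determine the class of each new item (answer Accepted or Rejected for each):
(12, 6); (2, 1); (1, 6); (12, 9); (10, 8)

Accepted, Rejected, Rejected, Accepted, Accepted

The classifier is using: first > second AND sum ≥ 11.
(12, 6) — 12 > 6, 12+6 = 18, hence Accepted. (2, 1) — 2 > 1, 2+1 = 3, hence Rejected. (1, 6) — 1 < 6, 1+6 = 7, hence Rejected. (12, 9) — 12 > 9, 12+9 = 21, hence Accepted. (10, 8) — 10 > 8, 10+8 = 18, hence Accepted.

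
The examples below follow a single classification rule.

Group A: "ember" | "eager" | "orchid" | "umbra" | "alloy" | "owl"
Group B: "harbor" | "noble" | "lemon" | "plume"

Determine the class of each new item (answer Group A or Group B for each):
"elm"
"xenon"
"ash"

The pattern is that an item is 'Group A' exactly when: starts with a vowel.
"elm": starts with 'e', fits → Group A.
"xenon": starts with 'x', fails this test → Group B.
"ash": starts with 'a', fits → Group A.

Group A, Group B, Group A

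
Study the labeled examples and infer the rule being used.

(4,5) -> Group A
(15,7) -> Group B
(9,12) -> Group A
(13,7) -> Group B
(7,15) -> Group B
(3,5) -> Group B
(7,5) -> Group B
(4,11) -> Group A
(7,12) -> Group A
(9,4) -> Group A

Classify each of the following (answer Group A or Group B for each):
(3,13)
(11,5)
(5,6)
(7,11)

Group B, Group B, Group A, Group B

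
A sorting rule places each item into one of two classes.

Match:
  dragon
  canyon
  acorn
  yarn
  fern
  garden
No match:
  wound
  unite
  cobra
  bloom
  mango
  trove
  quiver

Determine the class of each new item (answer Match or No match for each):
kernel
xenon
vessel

No match, Match, No match

Every 'Match' example satisfies: ends with 'n'. None of the 'No match' examples do.
kernel: ends with 'l' — fails the rule, so No match. xenon: ends with 'n' — satisfies this, so Match. vessel: ends with 'l' — fails the rule, so No match.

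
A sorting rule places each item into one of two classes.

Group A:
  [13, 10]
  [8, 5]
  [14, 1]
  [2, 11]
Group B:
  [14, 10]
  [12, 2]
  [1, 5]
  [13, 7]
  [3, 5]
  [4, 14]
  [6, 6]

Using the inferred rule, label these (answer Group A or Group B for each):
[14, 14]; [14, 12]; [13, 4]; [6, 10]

The rule appears to be: sum is odd.
[14, 14]: 14+14 = 28 — doesn't qualify, so Group B.
[14, 12]: 14+12 = 26 — doesn't qualify, so Group B.
[13, 4]: 13+4 = 17 — has this property, so Group A.
[6, 10]: 6+10 = 16 — doesn't qualify, so Group B.

Group B, Group B, Group A, Group B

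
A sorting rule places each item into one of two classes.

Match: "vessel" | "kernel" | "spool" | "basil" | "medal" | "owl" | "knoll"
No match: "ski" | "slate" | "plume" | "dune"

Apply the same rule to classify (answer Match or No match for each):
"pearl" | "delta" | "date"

Match, No match, No match

The pattern is that an item is 'Match' exactly when: ends with 'l'.
"pearl" → ends with 'l' → Match.
"delta" → ends with 'a' → No match.
"date" → ends with 'e' → No match.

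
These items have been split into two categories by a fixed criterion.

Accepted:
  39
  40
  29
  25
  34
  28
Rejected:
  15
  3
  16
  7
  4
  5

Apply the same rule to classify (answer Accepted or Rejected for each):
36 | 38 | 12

Accepted, Accepted, Rejected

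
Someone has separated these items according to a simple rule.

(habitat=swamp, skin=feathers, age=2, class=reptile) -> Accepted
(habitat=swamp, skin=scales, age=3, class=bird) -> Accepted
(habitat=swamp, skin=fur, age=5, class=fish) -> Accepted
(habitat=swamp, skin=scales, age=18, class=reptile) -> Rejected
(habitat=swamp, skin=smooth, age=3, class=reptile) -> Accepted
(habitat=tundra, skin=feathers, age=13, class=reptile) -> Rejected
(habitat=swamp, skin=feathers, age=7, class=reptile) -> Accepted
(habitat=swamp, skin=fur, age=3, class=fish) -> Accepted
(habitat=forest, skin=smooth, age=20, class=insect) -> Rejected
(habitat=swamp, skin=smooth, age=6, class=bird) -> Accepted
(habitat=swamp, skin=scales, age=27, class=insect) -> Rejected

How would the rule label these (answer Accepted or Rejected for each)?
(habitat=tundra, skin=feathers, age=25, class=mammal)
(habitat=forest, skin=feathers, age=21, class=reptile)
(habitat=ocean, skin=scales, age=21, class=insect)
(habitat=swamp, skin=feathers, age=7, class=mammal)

Rejected, Rejected, Rejected, Accepted

One predicate separates the groups cleanly: age ≤ 7.
(habitat=tundra, skin=feathers, age=25, class=mammal): age = 25 — lacks this property, so Rejected.
(habitat=forest, skin=feathers, age=21, class=reptile): age = 21 — lacks this property, so Rejected.
(habitat=ocean, skin=scales, age=21, class=insect): age = 21 — lacks this property, so Rejected.
(habitat=swamp, skin=feathers, age=7, class=mammal): age = 7 — qualifies, so Accepted.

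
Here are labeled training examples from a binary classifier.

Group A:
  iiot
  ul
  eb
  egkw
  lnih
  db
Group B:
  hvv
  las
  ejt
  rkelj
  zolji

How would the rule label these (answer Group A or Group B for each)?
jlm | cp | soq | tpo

The distinguishing property — even length — holds for all the 'Group A' cases and none of the 'Group B' cases.
jlm → length 3 → Group B. cp → length 2 → Group A. soq → length 3 → Group B. tpo → length 3 → Group B.

Group B, Group A, Group B, Group B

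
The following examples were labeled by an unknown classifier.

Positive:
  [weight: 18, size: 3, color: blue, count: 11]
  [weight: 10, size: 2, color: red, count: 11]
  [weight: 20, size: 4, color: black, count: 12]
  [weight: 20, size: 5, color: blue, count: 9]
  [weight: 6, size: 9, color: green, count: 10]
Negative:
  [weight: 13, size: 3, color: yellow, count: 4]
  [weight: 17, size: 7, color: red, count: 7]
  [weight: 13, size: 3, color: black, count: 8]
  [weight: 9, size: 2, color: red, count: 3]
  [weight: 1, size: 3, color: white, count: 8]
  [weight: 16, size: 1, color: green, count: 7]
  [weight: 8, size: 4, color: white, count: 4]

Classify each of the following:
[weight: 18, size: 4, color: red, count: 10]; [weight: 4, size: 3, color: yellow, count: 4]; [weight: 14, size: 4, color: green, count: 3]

Positive, Negative, Negative

The classifier is using: count ≥ 9.
Positive: [weight: 18, size: 4, color: red, count: 10], since count = 10.
Negative: [weight: 4, size: 3, color: yellow, count: 4], since count = 4.
Negative: [weight: 14, size: 4, color: green, count: 3], since count = 3.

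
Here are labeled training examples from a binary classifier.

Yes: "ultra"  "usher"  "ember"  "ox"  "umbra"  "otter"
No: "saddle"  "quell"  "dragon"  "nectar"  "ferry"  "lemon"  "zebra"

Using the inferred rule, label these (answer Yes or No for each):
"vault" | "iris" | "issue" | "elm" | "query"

No, Yes, Yes, Yes, No

Looking at the examples, the only property every 'Yes' case has and every 'No' case lacks is: starts with a vowel.
"vault": No (starts with 'v'). "iris": Yes (starts with 'i'). "issue": Yes (starts with 'i'). "elm": Yes (starts with 'e'). "query": No (starts with 'q').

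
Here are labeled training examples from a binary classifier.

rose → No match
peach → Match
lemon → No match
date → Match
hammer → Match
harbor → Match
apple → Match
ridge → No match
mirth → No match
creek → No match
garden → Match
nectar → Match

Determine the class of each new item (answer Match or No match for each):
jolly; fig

Rule: contains 'a'. This holds for each 'Match' example and fails for each 'No match' one.
jolly → no 'a' → No match. fig → no 'a' → No match.

No match, No match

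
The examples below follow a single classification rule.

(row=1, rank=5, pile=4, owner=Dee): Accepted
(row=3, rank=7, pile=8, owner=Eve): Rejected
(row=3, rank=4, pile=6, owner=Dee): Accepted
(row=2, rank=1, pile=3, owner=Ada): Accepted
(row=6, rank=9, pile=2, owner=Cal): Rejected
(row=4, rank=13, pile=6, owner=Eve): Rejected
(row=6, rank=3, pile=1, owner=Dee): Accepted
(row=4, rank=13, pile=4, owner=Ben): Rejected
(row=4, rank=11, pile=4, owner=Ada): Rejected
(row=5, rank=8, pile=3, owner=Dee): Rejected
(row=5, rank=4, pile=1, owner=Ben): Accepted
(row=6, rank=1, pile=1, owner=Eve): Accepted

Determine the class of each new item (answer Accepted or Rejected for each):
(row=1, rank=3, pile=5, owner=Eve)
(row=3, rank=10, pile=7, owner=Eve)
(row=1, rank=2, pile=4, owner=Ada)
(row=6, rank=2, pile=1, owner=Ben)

Accepted, Rejected, Accepted, Accepted

'Accepted' ⟺ rank ≤ 5.
(row=1, rank=3, pile=5, owner=Eve): Accepted (rank = 3). (row=3, rank=10, pile=7, owner=Eve): Rejected (rank = 10). (row=1, rank=2, pile=4, owner=Ada): Accepted (rank = 2). (row=6, rank=2, pile=1, owner=Ben): Accepted (rank = 2).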